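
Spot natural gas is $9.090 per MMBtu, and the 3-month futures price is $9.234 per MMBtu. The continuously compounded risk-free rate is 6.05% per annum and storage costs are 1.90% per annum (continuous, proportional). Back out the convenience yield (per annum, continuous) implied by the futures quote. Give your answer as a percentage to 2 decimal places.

F = S·e^((r+u−y)T) ⇒ (r+u−y) = ln(F/S)/T
ln(9.234/9.090) = 0.015717; /T ⇒ 0.062868
y = r + u − ln(F/S)/T = 0.0605 + 0.0190 − 0.062868 = 0.016632
y = 1.66%

1.66%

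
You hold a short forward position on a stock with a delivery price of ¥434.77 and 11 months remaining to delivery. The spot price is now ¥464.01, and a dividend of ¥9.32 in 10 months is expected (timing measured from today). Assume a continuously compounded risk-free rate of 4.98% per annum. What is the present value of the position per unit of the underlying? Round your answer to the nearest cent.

-¥39.70

PV(remaining dividends) I = 9.32·e^(−0.0498·10/12) = 8.9411
Current forward F = (S − I)·e^(rT) = (464.01 − 8.9411)·e^(0.0498·11/12) = 455.0689 × 1.046708 = 476.3243
Value (long) = (F − K)·e^(−rT) = (476.3243 − 434.77) × 0.955376 = 39.7000
Short position value = −(long value) = -¥39.70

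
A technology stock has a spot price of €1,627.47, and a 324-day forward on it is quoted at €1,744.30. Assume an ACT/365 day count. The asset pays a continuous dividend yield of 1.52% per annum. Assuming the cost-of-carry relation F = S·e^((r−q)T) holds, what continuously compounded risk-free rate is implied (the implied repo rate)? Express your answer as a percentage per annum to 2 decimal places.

From F = S·e^((r−q)T): (r − q) = ln(F/S)/T
ln(1744.30/1627.47) = ln(1.071786) = 0.069326
(r − q) = 0.069326 / (324/365) = 0.078099
r = ln(F/S)/T + q = 0.078099 + 0.0152 = 0.093299
r = 9.33%

9.33%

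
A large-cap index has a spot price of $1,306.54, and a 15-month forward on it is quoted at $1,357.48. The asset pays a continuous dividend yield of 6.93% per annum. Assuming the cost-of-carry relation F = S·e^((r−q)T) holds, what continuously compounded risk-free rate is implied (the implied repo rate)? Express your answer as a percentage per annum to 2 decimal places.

From F = S·e^((r−q)T): (r − q) = ln(F/S)/T
ln(1357.48/1306.54) = ln(1.038988) = 0.038247
(r − q) = 0.038247 / (15/12) = 0.030598
r = ln(F/S)/T + q = 0.030598 + 0.0693 = 0.099898
r = 9.99%

9.99%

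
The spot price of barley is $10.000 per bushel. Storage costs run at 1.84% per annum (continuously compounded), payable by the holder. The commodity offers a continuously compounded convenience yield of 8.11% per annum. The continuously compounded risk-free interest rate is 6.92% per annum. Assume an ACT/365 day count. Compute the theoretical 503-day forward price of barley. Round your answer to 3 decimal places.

Net carry = r + u − y = 0.0692 + 0.0184 − 0.0811 = 0.0065
F = S·e^((r+u−y)T) = 10.000 · e^(0.0065 × 503/365) = 10.000 · e^0.008958
= 10.000 × 1.008998 = $10.090 per bushel

$10.090 per bushel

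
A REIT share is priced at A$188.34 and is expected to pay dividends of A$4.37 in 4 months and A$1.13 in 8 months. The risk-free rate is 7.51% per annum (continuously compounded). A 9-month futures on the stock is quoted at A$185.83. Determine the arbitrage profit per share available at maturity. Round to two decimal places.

PV(dividends) I = 4.37·e^(−0.0751·4/12) + 1.13·e^(−0.0751·8/12) = 5.3368
Fair futures F* = (S − I)·e^(rT) = (188.34 − 5.3368)·e^0.056325 = 183.0032 × 1.057941 = 193.6066
Market A$185.83 < fair 193.6066: forward underpriced → reverse cash-and-carry (short the stock, invest proceeds at r, pay the dividends, go long the forward).
Profit at T = |F_mkt − F*| = |185.83 − 193.6066| = A$7.78 per share

A$7.78 per share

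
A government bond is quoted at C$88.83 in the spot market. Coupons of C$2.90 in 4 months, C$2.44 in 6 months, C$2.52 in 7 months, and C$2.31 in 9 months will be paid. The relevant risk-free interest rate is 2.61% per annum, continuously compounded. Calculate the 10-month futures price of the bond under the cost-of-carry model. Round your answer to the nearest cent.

PV(coupons) I = 2.90·e^(−0.0261·4/12) + 2.44·e^(−0.0261·6/12) + 2.52·e^(−0.0261·7/12) + 2.31·e^(−0.0261·9/12)
I = 2.8749 + 2.4084 + 2.4819 + 2.2652 = 10.0304
F = (S − I)·e^(rT) = (88.83 − 10.0304) · e^(0.0261·10/12)
= 78.7996 · e^0.021750 = 78.7996 × 1.021988 = C$80.53

C$80.53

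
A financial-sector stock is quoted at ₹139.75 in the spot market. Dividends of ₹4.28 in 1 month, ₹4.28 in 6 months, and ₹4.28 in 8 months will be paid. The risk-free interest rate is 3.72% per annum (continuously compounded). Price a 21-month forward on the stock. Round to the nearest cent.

₹135.66

PV(dividends) I = 4.28·e^(−0.0372·1/12) + 4.28·e^(−0.0372·6/12) + 4.28·e^(−0.0372·8/12)
I = 4.2668 + 4.2011 + 4.1752 = 12.6431
F = (S − I)·e^(rT) = (139.75 − 12.6431) · e^(0.0372·21/12)
= 127.1069 · e^0.065100 = 127.1069 × 1.067266 = ₹135.66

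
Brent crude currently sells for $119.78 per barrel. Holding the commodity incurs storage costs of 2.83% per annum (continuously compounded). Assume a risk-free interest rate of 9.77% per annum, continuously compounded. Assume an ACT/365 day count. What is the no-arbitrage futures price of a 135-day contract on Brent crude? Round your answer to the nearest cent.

Net carry = r + u − y = 0.0977 + 0.0283 − 0.0000 = 0.1260
F = S·e^((r+u−y)T) = 119.78 · e^(0.1260 × 135/365) = 119.78 · e^0.046603
= 119.78 × 1.047706 = $125.49 per barrel

$125.49 per barrel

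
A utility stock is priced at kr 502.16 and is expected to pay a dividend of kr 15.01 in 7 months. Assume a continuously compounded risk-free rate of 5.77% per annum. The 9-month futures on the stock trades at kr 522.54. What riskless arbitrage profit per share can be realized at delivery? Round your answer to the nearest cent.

kr 13.33 per share

PV(dividends) I = 15.01·e^(−0.0577·7/12) = 14.5132
Fair futures F* = (S − I)·e^(rT) = (502.16 − 14.5132)·e^0.043275 = 487.6468 × 1.044225 = 509.2130
Market kr 522.54 > fair 509.2130: forward overpriced → cash-and-carry (borrow at r, buy the stock and collect the dividends, short the forward).
Profit at T = |F_mkt − F*| = |522.54 − 509.2130| = kr 13.33 per share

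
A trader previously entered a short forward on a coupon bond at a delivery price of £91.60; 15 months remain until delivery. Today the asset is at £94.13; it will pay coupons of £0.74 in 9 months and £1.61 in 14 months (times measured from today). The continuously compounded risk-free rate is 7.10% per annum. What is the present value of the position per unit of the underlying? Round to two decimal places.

-£8.13

PV(remaining coupons) I = 0.74·e^(−0.0710·9/12) + 1.61·e^(−0.0710·14/12) = 2.1836
Current forward F = (S − I)·e^(rT) = (94.13 − 2.1836)·e^(0.0710·15/12) = 91.9464 × 1.092807 = 100.4797
Value (long) = (F − K)·e^(−rT) = (100.4797 − 91.60) × 0.915074 = 8.1256
Short position value = −(long value) = -£8.13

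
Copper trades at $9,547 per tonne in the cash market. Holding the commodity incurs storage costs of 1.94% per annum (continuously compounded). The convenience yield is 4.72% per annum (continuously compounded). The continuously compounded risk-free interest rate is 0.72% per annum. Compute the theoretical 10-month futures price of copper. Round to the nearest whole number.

$9,385 per tonne

Net carry = r + u − y = 0.0072 + 0.0194 − 0.0472 = -0.0206
F = S·e^((r+u−y)T) = 9547 · e^(-0.0206 × 10/12) = 9547 · e^-0.017167
= 9547 × 0.982980 = $9,385 per tonne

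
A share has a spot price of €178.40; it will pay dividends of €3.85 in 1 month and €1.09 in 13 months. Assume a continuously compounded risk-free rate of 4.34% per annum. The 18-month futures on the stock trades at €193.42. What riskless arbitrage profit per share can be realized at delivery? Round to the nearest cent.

PV(dividends) I = 3.85·e^(−0.0434·1/12) + 1.09·e^(−0.0434·13/12) = 4.8760
Fair futures F* = (S − I)·e^(rT) = (178.40 − 4.8760)·e^0.065100 = 173.5240 × 1.067266 = 185.1963
Market €193.42 > fair 185.1963: forward overpriced → cash-and-carry (borrow at r, buy the stock and collect the dividends, short the forward).
Profit at T = |F_mkt − F*| = |193.42 − 185.1963| = €8.22 per share

€8.22 per share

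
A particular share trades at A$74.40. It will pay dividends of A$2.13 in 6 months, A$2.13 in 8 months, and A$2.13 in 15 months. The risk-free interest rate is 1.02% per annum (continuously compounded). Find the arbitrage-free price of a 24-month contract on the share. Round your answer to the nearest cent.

A$69.46

PV(dividends) I = 2.13·e^(−0.0102·6/12) + 2.13·e^(−0.0102·8/12) + 2.13·e^(−0.0102·15/12)
I = 2.1192 + 2.1156 + 2.1030 = 6.3378
F = (S − I)·e^(rT) = (74.40 − 6.3378) · e^(0.0102·24/12)
= 68.0622 · e^0.020400 = 68.0622 × 1.020610 = A$69.46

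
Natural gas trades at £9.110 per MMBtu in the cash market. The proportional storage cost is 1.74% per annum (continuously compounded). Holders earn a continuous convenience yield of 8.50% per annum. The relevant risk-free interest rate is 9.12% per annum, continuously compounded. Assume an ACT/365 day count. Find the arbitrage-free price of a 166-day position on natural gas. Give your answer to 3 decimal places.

Net carry = r + u − y = 0.0912 + 0.0174 − 0.0850 = 0.0236
F = S·e^((r+u−y)T) = 9.110 · e^(0.0236 × 166/365) = 9.110 · e^0.010733
= 9.110 × 1.010791 = £9.208 per MMBtu

£9.208 per MMBtu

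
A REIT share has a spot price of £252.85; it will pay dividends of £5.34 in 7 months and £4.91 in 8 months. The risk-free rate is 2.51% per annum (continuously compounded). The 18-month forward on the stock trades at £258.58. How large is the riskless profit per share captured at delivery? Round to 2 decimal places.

£6.51 per share

PV(dividends) I = 5.34·e^(−0.0251·7/12) + 4.91·e^(−0.0251·8/12) = 10.0909
Fair forward F* = (S − I)·e^(rT) = (252.85 − 10.0909)·e^0.037650 = 242.7591 × 1.038368 = 252.0733
Market £258.58 > fair 252.0733: forward overpriced → cash-and-carry (borrow at r, buy the stock and collect the dividends, short the forward).
Profit at T = |F_mkt − F*| = |258.58 − 252.0733| = £6.51 per share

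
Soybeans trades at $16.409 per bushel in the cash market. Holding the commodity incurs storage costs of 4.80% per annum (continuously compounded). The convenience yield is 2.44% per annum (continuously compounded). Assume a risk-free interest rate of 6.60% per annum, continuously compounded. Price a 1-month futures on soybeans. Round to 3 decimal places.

$16.532 per bushel

Net carry = r + u − y = 0.0660 + 0.0480 − 0.0244 = 0.0896
F = S·e^((r+u−y)T) = 16.409 · e^(0.0896 × 1/12) = 16.409 · e^0.007467
= 16.409 × 1.007495 = $16.532 per bushel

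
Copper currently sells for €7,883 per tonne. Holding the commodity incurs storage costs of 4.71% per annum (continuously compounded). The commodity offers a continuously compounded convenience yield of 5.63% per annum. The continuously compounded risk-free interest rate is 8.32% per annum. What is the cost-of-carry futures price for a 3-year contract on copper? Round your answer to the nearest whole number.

Net carry = r + u − y = 0.0832 + 0.0471 − 0.0563 = 0.0740
F = S·e^((r+u−y)T) = 7883 · e^(0.0740 × 3) = 7883 · e^0.222000
= 7883 × 1.248571 = €9,842 per tonne

€9,842 per tonne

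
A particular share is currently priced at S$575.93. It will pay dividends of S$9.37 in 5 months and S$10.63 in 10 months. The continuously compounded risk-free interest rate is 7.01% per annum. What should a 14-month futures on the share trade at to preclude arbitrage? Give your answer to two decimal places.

PV(dividends) I = 9.37·e^(−0.0701·5/12) + 10.63·e^(−0.0701·10/12)
I = 9.1003 + 10.0268 = 19.1271
F = (S − I)·e^(rT) = (575.93 − 19.1271) · e^(0.0701·14/12)
= 556.8029 · e^0.081783 = 556.8029 × 1.085220 = S$604.25

S$604.25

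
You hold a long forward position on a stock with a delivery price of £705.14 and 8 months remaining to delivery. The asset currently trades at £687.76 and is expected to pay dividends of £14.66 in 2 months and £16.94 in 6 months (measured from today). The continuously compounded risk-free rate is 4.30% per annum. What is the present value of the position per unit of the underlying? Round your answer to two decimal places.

-£28.59

PV(remaining dividends) I = 14.66·e^(−0.0430·2/12) + 16.94·e^(−0.0430·6/12) = 31.1350
Current forward F = (S − I)·e^(rT) = (687.76 − 31.1350)·e^(0.0430·8/12) = 656.6250 × 1.029082 = 675.7210
Value (long) = (F − K)·e^(−rT) = (675.7210 − 705.14) × 0.971740 = -28.5876
Value = -£28.59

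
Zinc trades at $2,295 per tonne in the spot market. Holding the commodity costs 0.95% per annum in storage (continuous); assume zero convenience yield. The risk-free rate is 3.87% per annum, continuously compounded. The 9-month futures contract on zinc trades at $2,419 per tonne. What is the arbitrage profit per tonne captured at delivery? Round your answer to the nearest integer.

$40 per tonne

Fair futures: F* = S·e^(carry·T), with carry = (r + u) = 0.0387 + 0.0095 = 0.0482
F* = 2295 · e^(0.0482 × 9/12) = 2295 · e^0.036150 = 2295 × 1.036811 = $2379.4812
Market $2419 > fair $2379.4812: forward overpriced → cash-and-carry (buy spot, short the forward).
At maturity, profit = |F_mkt − F*| = |2419 − 2379.4812| = $40 per tonne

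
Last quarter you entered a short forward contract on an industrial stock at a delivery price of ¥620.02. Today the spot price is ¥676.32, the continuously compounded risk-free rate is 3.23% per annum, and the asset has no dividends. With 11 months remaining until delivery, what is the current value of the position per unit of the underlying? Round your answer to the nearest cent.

-¥74.39

Current fair forward for the remaining 11 months: F = S·e^(r·T), r = 0.0323
F = 676.32 · e^(0.0323 × 11/12) = 676.32 × 1.030051 = 696.6441
Value of long forward = (F − K)·e^(−rT) = (696.6441 − 620.02) · e^(−0.0323·11/12)
= 76.6241 × 0.970826 = 74.39
Short position value = −(long value) = -¥74.39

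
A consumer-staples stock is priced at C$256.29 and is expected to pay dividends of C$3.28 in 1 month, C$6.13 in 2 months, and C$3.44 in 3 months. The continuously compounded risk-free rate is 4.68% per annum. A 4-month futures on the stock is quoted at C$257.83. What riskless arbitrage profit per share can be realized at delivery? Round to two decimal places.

PV(dividends) I = 3.28·e^(−0.0468·1/12) + 6.13·e^(−0.0468·2/12) + 3.44·e^(−0.0468·3/12) = 12.7496
Fair futures F* = (S − I)·e^(rT) = (256.29 − 12.7496)·e^0.015600 = 243.5404 × 1.015722 = 247.3693
Market C$257.83 > fair 247.3693: forward overpriced → cash-and-carry (borrow at r, buy the stock and collect the dividends, short the forward).
Profit at T = |F_mkt − F*| = |257.83 − 247.3693| = C$10.46 per share

C$10.46 per share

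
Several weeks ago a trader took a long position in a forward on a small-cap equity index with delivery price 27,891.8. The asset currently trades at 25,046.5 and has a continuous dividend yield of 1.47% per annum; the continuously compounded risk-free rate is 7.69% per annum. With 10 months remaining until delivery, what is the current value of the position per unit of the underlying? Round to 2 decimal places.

-1418.92

Current fair forward for the remaining 10 months: F = S·e^((r − q)·T), (r − q) = 0.0769 − 0.0147 = 0.0622
F = 25046.5 · e^(0.0622 × 10/12) = 25046.5 × 1.05320019 = 26378.9786
Value of long forward = (F − K)·e^(−rT) = (26378.9786 − 27891.8) · e^(−0.0769·10/12)
= -1512.8214 × 0.93792684 = -1418.92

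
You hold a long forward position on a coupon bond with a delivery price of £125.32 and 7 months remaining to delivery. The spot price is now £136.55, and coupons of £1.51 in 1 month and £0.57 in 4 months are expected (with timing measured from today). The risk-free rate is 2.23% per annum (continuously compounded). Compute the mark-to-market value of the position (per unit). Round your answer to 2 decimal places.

£10.78

PV(remaining coupons) I = 1.51·e^(−0.0223·1/12) + 0.57·e^(−0.0223·4/12) = 2.0730
Current forward F = (S − I)·e^(rT) = (136.55 − 2.0730)·e^(0.0223·7/12) = 134.4770 × 1.013093 = 136.2377
Value (long) = (F − K)·e^(−rT) = (136.2377 − 125.32) × 0.987076 = 10.7766
Value = £10.78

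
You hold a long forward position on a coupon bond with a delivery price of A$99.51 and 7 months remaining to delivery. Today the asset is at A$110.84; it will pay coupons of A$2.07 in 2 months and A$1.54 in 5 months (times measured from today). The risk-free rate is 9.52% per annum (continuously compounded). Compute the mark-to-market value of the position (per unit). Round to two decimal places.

PV(remaining coupons) I = 2.07·e^(−0.0952·2/12) + 1.54·e^(−0.0952·5/12) = 3.5175
Current forward F = (S − I)·e^(rT) = (110.84 − 3.5175)·e^(0.0952·7/12) = 107.3225 × 1.057104 = 113.4510
Value (long) = (F − K)·e^(−rT) = (113.4510 − 99.51) × 0.945980 = 13.1879
Value = A$13.19

A$13.19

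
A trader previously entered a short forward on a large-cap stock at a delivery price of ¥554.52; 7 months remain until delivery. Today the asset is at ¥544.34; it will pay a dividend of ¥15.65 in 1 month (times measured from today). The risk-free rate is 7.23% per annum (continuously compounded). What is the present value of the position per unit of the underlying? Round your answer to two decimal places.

PV(remaining dividends) I = 15.65·e^(−0.0723·1/12) = 15.5560
Current forward F = (S − I)·e^(rT) = (544.34 − 15.5560)·e^(0.0723·7/12) = 528.7840 × 1.043077 = 551.5624
Value (long) = (F − K)·e^(−rT) = (551.5624 − 554.52) × 0.958702 = -2.8355
Short position value = −(long value) = ¥2.84

¥2.84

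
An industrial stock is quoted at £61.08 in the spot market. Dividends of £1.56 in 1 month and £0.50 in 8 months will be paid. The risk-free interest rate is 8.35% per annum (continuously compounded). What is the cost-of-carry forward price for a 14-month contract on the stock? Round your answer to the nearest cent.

£65.10

PV(dividends) I = 1.56·e^(−0.0835·1/12) + 0.50·e^(−0.0835·8/12)
I = 1.5492 + 0.4729 = 2.0221
F = (S − I)·e^(rT) = (61.08 − 2.0221) · e^(0.0835·14/12)
= 59.0579 · e^0.097417 = 59.0579 × 1.102320 = £65.10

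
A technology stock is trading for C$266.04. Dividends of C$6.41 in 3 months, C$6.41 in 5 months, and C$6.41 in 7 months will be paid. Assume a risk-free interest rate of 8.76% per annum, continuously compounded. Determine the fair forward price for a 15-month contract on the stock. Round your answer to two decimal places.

C$276.14

PV(dividends) I = 6.41·e^(−0.0876·3/12) + 6.41·e^(−0.0876·5/12) + 6.41·e^(−0.0876·7/12)
I = 6.2711 + 6.1803 + 6.0907 = 18.5421
F = (S − I)·e^(rT) = (266.04 − 18.5421) · e^(0.0876·15/12)
= 247.4979 · e^0.109500 = 247.4979 × 1.115720 = C$276.14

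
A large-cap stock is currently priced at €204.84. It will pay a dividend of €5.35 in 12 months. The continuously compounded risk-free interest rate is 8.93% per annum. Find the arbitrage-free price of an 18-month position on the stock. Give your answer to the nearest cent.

PV(dividends) I = 5.35·e^(−0.0893·12/12)
I = 4.8930
F = (S − I)·e^(rT) = (204.84 − 4.8930) · e^(0.0893·18/12)
= 199.9470 · e^0.133950 = 199.9470 × 1.143336 = €228.61

€228.61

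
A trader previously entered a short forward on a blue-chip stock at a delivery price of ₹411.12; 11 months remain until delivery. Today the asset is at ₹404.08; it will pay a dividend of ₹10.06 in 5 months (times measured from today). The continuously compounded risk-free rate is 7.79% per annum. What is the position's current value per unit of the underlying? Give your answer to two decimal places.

-₹11.56

PV(remaining dividends) I = 10.06·e^(−0.0779·5/12) = 9.7387
Current forward F = (S − I)·e^(rT) = (404.08 − 9.7387)·e^(0.0779·11/12) = 394.3413 × 1.074020 = 423.5304
Value (long) = (F − K)·e^(−rT) = (423.5304 − 411.12) × 0.931082 = 11.5551
Short position value = −(long value) = -₹11.56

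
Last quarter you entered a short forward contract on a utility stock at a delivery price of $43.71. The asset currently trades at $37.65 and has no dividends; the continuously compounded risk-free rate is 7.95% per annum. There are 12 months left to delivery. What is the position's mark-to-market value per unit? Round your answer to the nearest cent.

$2.72

Current fair forward for the remaining 12 months: F = S·e^(r·T), r = 0.0795
F = 37.65 · e^(0.0795 × 12/12) = 37.65 × 1.082746 = 40.7654
Value of long forward = (F − K)·e^(−rT) = (40.7654 − 43.71) · e^(−0.0795·12/12)
= -2.9446 × 0.923578 = -2.72
Short position value = −(long value) = $2.72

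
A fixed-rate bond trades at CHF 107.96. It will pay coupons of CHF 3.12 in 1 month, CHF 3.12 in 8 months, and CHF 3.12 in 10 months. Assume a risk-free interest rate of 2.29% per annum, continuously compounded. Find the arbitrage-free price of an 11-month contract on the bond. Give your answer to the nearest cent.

PV(coupons) I = 3.12·e^(−0.0229·1/12) + 3.12·e^(−0.0229·8/12) + 3.12·e^(−0.0229·10/12)
I = 3.1141 + 3.0727 + 3.0610 = 9.2478
F = (S − I)·e^(rT) = (107.96 − 9.2478) · e^(0.0229·11/12)
= 98.7122 · e^0.020992 = 98.7122 × 1.021214 = CHF 100.81

CHF 100.81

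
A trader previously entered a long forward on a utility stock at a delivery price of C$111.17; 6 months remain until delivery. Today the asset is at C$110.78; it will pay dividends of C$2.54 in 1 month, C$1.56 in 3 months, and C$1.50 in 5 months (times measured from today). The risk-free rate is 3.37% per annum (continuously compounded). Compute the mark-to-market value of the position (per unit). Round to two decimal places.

PV(remaining dividends) I = 2.54·e^(−0.0337·1/12) + 1.56·e^(−0.0337·3/12) + 1.50·e^(−0.0337·5/12) = 5.5589
Current forward F = (S − I)·e^(rT) = (110.78 − 5.5589)·e^(0.0337·6/12) = 105.2211 × 1.016993 = 107.0091
Value (long) = (F − K)·e^(−rT) = (107.0091 − 111.17) × 0.983291 = -4.0914
Value = -C$4.09

-C$4.09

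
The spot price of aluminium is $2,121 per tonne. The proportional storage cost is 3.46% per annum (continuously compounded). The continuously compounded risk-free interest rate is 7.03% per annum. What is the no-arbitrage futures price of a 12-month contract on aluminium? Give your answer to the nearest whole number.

$2,356 per tonne

Net carry = r + u − y = 0.0703 + 0.0346 − 0.0000 = 0.1049
F = S·e^((r+u−y)T) = 2121 · e^(0.1049 × 12/12) = 2121 · e^0.104900
= 2121 × 1.110600 = $2,356 per tonne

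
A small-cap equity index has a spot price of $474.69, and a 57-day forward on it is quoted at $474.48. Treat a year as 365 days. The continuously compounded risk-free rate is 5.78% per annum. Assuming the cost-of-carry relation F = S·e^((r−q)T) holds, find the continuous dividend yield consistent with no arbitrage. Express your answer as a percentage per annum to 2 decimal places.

6.06%

From F = S·e^((r−q)T): (r − q) = ln(F/S)/T
ln(474.48/474.69) = ln(0.999558) = -0.000442
(r − q) = -0.000442 / (57/365) = -0.002830
q = r − ln(F/S)/T = 0.0578 + 0.002830 = 0.060630
q = 6.06%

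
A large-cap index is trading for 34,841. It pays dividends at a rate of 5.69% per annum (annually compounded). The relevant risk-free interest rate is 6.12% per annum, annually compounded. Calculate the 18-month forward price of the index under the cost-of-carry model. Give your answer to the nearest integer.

35,054

F = S · (1+r)^T / (1+q)^T
= 34841 × 1.093191 / 1.086553 = 34841 × 1.006109
F = 35,054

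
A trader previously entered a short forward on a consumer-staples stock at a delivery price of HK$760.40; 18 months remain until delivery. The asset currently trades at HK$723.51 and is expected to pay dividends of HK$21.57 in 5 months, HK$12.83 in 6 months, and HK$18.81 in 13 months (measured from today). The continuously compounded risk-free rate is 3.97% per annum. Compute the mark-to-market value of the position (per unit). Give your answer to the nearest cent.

HK$44.74

PV(remaining dividends) I = 21.57·e^(−0.0397·5/12) + 12.83·e^(−0.0397·6/12) + 18.81·e^(−0.0397·13/12) = 51.8121
Current forward F = (S − I)·e^(rT) = (723.51 − 51.8121)·e^(0.0397·18/12) = 671.6979 × 1.061359 = 712.9126
Value (long) = (F − K)·e^(−rT) = (712.9126 − 760.40) × 0.942188 = -44.7421
Short position value = −(long value) = HK$44.74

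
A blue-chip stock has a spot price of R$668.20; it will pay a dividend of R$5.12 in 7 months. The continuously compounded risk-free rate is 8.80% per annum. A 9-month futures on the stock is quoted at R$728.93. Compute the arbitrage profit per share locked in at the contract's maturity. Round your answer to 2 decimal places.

R$20.34 per share

PV(dividends) I = 5.12·e^(−0.0880·7/12) = 4.8638
Fair futures F* = (S − I)·e^(rT) = (668.20 − 4.8638)·e^0.066000 = 663.3362 × 1.068227 = 708.5936
Market R$728.93 > fair 708.5936: forward overpriced → cash-and-carry (borrow at r, buy the stock and collect the dividends, short the forward).
Profit at T = |F_mkt − F*| = |728.93 − 708.5936| = R$20.34 per share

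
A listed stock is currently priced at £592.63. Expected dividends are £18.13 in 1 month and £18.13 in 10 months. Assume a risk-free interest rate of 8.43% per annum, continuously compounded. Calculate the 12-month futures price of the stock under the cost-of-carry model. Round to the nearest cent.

£606.78

PV(dividends) I = 18.13·e^(−0.0843·1/12) + 18.13·e^(−0.0843·10/12)
I = 18.0031 + 16.9001 = 34.9032
F = (S − I)·e^(rT) = (592.63 − 34.9032) · e^(0.0843·12/12)
= 557.7268 · e^0.084300 = 557.7268 × 1.087955 = £606.78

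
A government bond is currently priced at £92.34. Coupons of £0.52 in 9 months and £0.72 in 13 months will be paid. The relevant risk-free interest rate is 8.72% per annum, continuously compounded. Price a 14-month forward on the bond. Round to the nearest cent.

PV(coupons) I = 0.52·e^(−0.0872·9/12) + 0.72·e^(−0.0872·13/12)
I = 0.4871 + 0.6551 = 1.1422
F = (S − I)·e^(rT) = (92.34 − 1.1422) · e^(0.0872·14/12)
= 91.1978 · e^0.101733 = 91.1978 × 1.107088 = £100.96

£100.96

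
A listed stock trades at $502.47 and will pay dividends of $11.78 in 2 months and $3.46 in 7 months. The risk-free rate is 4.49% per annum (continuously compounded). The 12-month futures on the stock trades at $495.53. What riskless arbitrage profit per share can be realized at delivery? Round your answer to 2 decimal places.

PV(dividends) I = 11.78·e^(−0.0449·2/12) + 3.46·e^(−0.0449·7/12) = 15.0627
Fair futures F* = (S − I)·e^(rT) = (502.47 − 15.0627)·e^0.044900 = 487.4073 × 1.045923 = 509.7905
Market $495.53 < fair 509.7905: forward underpriced → reverse cash-and-carry (short the stock, invest proceeds at r, pay the dividends, go long the forward).
Profit at T = |F_mkt − F*| = |495.53 − 509.7905| = $14.26 per share

$14.26 per share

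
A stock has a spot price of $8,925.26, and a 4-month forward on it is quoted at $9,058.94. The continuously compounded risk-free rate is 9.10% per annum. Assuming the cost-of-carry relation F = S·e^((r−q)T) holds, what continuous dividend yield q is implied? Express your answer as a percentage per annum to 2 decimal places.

4.64%

From F = S·e^((r−q)T): (r − q) = ln(F/S)/T
ln(9058.94/8925.26) = ln(1.014978) = 0.014867
(r − q) = 0.014867 / (4/12) = 0.044601
q = r − ln(F/S)/T = 0.0910 − 0.044601 = 0.046399
q = 4.64%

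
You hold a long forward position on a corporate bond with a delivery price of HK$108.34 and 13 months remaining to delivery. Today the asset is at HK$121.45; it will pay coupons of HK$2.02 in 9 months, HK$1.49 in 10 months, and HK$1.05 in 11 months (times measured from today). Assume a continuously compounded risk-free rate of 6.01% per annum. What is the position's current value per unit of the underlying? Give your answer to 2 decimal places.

PV(remaining coupons) I = 2.02·e^(−0.0601·9/12) + 1.49·e^(−0.0601·10/12) + 1.05·e^(−0.0601·11/12) = 4.3419
Current forward F = (S − I)·e^(rT) = (121.45 − 4.3419)·e^(0.0601·13/12) = 117.1081 × 1.067275 = 124.9865
Value (long) = (F − K)·e^(−rT) = (124.9865 − 108.34) × 0.936966 = 15.5972
Value = HK$15.60

HK$15.60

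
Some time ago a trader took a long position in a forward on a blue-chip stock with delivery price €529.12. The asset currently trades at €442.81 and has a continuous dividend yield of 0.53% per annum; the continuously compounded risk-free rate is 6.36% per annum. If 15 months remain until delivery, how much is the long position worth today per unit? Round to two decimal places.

-€48.80

Current fair forward for the remaining 15 months: F = S·e^((r − q)·T), (r − q) = 0.0636 − 0.0053 = 0.0583
F = 442.81 · e^(0.0583 × 15/12) = 442.81 × 1.075596 = 476.2847
Value of long forward = (F − K)·e^(−rT) = (476.2847 − 529.12) · e^(−0.0636·15/12)
= -52.8353 × 0.923578 = -48.80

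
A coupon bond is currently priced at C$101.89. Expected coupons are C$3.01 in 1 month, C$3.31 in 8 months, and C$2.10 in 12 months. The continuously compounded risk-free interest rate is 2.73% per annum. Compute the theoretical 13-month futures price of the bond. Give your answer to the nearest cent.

C$96.40

PV(coupons) I = 3.01·e^(−0.0273·1/12) + 3.31·e^(−0.0273·8/12) + 2.10·e^(−0.0273·12/12)
I = 3.0032 + 3.2503 + 2.0434 = 8.2969
F = (S − I)·e^(rT) = (101.89 − 8.2969) · e^(0.0273·13/12)
= 93.5931 · e^0.029575 = 93.5931 × 1.030017 = C$96.40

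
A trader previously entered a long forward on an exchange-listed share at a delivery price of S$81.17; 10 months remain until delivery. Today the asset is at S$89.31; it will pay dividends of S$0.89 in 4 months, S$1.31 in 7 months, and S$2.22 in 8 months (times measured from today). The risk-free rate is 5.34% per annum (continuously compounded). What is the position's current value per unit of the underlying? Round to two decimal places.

PV(remaining dividends) I = 0.89·e^(−0.0534·4/12) + 1.31·e^(−0.0534·7/12) + 2.22·e^(−0.0534·8/12) = 4.2865
Current forward F = (S − I)·e^(rT) = (89.31 − 4.2865)·e^(0.0534·10/12) = 85.0235 × 1.045505 = 88.8925
Value (long) = (F − K)·e^(−rT) = (88.8925 − 81.17) × 0.956476 = 7.3864
Value = S$7.39

S$7.39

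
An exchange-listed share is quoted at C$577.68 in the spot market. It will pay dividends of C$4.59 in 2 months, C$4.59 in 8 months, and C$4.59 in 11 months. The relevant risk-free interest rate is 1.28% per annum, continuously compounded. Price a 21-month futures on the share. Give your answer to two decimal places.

PV(dividends) I = 4.59·e^(−0.0128·2/12) + 4.59·e^(−0.0128·8/12) + 4.59·e^(−0.0128·11/12)
I = 4.5802 + 4.5510 + 4.5365 = 13.6677
F = (S − I)·e^(rT) = (577.68 − 13.6677) · e^(0.0128·21/12)
= 564.0123 · e^0.022400 = 564.0123 × 1.022653 = C$576.79

C$576.79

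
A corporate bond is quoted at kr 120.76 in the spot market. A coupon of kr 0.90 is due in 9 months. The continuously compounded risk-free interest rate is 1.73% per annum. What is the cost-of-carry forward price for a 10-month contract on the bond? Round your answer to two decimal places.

PV(coupons) I = 0.90·e^(−0.0173·9/12)
I = 0.8884
F = (S − I)·e^(rT) = (120.76 − 0.8884) · e^(0.0173·10/12)
= 119.8716 · e^0.014417 = 119.8716 × 1.014521 = kr 121.61

kr 121.61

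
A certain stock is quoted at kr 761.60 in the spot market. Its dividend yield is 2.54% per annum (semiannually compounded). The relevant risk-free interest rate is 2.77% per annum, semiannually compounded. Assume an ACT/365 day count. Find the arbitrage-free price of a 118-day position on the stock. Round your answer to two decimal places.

kr 762.16

F = S · (1+r/2)^(2T) / (1+q/2)^(2T)
= 761.60 × 1.008933 / 1.008193 = 761.60 × 1.000734
F = kr 762.16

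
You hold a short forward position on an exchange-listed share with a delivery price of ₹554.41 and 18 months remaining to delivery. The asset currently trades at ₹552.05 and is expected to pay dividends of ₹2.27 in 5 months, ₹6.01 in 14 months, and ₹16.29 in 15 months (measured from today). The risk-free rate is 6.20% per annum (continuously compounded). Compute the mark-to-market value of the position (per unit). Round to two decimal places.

-₹24.00

PV(remaining dividends) I = 2.27·e^(−0.0620·5/12) + 6.01·e^(−0.0620·14/12) + 16.29·e^(−0.0620·15/12) = 22.8779
Current forward F = (S − I)·e^(rT) = (552.05 − 22.8779)·e^(0.0620·18/12) = 529.1721 × 1.097462 = 580.7463
Value (long) = (F − K)·e^(−rT) = (580.7463 − 554.41) × 0.911194 = 23.9975
Short position value = −(long value) = -₹24.00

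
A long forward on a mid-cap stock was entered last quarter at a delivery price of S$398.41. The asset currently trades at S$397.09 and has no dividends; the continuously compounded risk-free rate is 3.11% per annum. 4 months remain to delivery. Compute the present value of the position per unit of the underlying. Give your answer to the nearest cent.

Current fair forward for the remaining 4 months: F = S·e^(r·T), r = 0.0311
F = 397.09 · e^(0.0311 × 4/12) = 397.09 × 1.010421 = 401.2281
Value of long forward = (F − K)·e^(−rT) = (401.2281 − 398.41) · e^(−0.0311·4/12)
= 2.8181 × 0.989687 = 2.79

S$2.79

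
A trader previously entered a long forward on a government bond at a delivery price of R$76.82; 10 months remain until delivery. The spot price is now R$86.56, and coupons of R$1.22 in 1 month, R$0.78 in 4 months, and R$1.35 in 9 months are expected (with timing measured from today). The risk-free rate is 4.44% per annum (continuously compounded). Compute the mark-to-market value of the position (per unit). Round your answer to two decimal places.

PV(remaining coupons) I = 1.22·e^(−0.0444·1/12) + 0.78·e^(−0.0444·4/12) + 1.35·e^(−0.0444·9/12) = 3.2898
Current forward F = (S − I)·e^(rT) = (86.56 − 3.2898)·e^(0.0444·10/12) = 83.2702 × 1.037693 = 86.4089
Value (long) = (F − K)·e^(−rT) = (86.4089 − 76.82) × 0.963676 = 9.2406
Value = R$9.24

R$9.24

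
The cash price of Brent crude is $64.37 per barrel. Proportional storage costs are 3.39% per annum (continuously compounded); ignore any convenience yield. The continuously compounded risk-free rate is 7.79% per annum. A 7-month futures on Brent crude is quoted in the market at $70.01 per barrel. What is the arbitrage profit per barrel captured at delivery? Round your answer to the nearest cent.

Fair futures: F* = S·e^(carry·T), with carry = (r + u) = 0.0779 + 0.0339 = 0.1118
F* = 64.37 · e^(0.1118 × 7/12) = 64.37 · e^0.065217 = 64.37 × 1.067391 = $68.7080
Market $70.01 > fair $68.7080: forward overpriced → cash-and-carry (buy spot, short the forward).
At maturity, profit = |F_mkt − F*| = |70.01 − 68.7080| = $1.30 per barrel

$1.30 per barrel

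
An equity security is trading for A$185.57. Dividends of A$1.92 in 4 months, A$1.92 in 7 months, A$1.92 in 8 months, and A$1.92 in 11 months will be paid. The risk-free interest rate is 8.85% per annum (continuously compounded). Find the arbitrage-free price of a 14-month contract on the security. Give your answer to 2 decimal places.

A$197.70

PV(dividends) I = 1.92·e^(−0.0885·4/12) + 1.92·e^(−0.0885·7/12) + 1.92·e^(−0.0885·8/12) + 1.92·e^(−0.0885·11/12)
I = 1.8642 + 1.8234 + 1.8100 + 1.7704 = 7.2680
F = (S − I)·e^(rT) = (185.57 − 7.2680) · e^(0.0885·14/12)
= 178.3020 · e^0.103250 = 178.3020 × 1.108769 = A$197.70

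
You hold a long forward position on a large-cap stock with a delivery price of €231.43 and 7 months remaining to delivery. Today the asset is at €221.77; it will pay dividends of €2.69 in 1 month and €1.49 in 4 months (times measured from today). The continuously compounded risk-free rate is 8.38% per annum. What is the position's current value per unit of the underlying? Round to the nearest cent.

PV(remaining dividends) I = 2.69·e^(−0.0838·1/12) + 1.49·e^(−0.0838·4/12) = 4.1202
Current forward F = (S − I)·e^(rT) = (221.77 − 4.1202)·e^(0.0838·7/12) = 217.6498 × 1.050098 = 228.5536
Value (long) = (F − K)·e^(−rT) = (228.5536 − 231.43) × 0.952292 = -2.7392
Value = -€2.74

-€2.74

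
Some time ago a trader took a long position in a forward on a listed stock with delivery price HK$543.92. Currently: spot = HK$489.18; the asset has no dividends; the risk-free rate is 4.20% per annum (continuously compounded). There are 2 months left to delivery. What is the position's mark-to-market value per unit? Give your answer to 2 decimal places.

Current fair forward for the remaining 2 months: F = S·e^(r·T), r = 0.0420
F = 489.18 · e^(0.0420 × 2/12) = 489.18 × 1.007025 = 492.6165
Value of long forward = (F − K)·e^(−rT) = (492.6165 − 543.92) · e^(−0.0420·2/12)
= -51.3035 × 0.993024 = -50.95

-HK$50.95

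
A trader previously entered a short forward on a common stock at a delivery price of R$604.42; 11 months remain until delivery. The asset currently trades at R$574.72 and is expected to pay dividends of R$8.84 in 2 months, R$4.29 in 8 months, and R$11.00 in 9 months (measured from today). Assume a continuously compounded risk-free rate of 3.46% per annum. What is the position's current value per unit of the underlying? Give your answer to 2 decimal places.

R$34.53

PV(remaining dividends) I = 8.84·e^(−0.0346·2/12) + 4.29·e^(−0.0346·8/12) + 11.00·e^(−0.0346·9/12) = 23.6996
Current forward F = (S − I)·e^(rT) = (574.72 − 23.6996)·e^(0.0346·11/12) = 551.0204 × 1.032225 = 568.7770
Value (long) = (F − K)·e^(−rT) = (568.7770 − 604.42) × 0.968781 = -34.5303
Short position value = −(long value) = R$34.53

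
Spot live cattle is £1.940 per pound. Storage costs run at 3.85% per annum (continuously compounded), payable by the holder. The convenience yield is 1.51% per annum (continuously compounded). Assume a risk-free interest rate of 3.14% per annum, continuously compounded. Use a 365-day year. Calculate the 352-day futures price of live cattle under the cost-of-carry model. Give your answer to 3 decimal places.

£2.045 per pound

Net carry = r + u − y = 0.0314 + 0.0385 − 0.0151 = 0.0548
F = S·e^((r+u−y)T) = 1.940 · e^(0.0548 × 352/365) = 1.940 · e^0.052848
= 1.940 × 1.054269 = £2.045 per pound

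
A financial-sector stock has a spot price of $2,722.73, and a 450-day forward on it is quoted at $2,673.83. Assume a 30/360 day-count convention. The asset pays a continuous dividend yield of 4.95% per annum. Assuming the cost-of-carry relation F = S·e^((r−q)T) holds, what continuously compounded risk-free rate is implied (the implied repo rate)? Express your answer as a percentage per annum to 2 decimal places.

From F = S·e^((r−q)T): (r − q) = ln(F/S)/T
ln(2673.83/2722.73) = ln(0.982040) = -0.018123
(r − q) = -0.018123 / (450/360) = -0.014498
r = ln(F/S)/T + q = -0.014498 + 0.0495 = 0.035002
r = 3.50%

3.50%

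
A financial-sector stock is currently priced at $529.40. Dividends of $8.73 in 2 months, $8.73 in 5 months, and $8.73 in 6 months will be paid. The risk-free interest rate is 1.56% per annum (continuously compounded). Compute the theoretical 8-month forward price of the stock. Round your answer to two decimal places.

$508.62

PV(dividends) I = 8.73·e^(−0.0156·2/12) + 8.73·e^(−0.0156·5/12) + 8.73·e^(−0.0156·6/12)
I = 8.7073 + 8.6734 + 8.6622 = 26.0429
F = (S − I)·e^(rT) = (529.40 − 26.0429) · e^(0.0156·8/12)
= 503.3571 · e^0.010400 = 503.3571 × 1.010454 = $508.62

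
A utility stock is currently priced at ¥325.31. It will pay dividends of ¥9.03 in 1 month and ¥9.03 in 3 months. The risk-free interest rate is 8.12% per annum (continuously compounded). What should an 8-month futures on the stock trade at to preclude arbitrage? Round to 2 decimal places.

¥324.60

PV(dividends) I = 9.03·e^(−0.0812·1/12) + 9.03·e^(−0.0812·3/12)
I = 8.9691 + 8.8485 = 17.8176
F = (S − I)·e^(rT) = (325.31 − 17.8176) · e^(0.0812·8/12)
= 307.4924 · e^0.054133 = 307.4924 × 1.055625 = ¥324.60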